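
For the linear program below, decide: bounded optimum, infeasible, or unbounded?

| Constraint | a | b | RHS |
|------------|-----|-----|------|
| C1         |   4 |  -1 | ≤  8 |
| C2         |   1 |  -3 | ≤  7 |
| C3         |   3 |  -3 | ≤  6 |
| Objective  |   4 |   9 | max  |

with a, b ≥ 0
Feasible point: (0, 0) satisfies every constraint, so the LP is feasible.
Direction d = (0, 1): for each constraint row a, a·d ≤ 0 —
  (4)(0) + (-1)(1) = -1 ≤ 0
  (1)(0) + (-3)(1) = -3 ≤ 0
  (3)(0) + (-3)(1) = -3 ≤ 0
and d ≥ 0, so (0, 0) + t·d stays feasible for every t ≥ 0. Along this ray z = 4a + 9b changes by 9 per unit t, so z → +∞.

Unbounded — the objective can increase without bound over the feasible region.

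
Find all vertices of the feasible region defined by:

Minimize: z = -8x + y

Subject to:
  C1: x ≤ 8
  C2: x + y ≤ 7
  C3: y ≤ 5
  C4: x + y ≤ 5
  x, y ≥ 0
Each vertex is the intersection of two constraint boundaries that also satisfies all remaining constraints:
  x = 0 and y = 0 → (0, 0)
  x + y = 5 and y = 0 → (5, 0)
  y = 5 and x + y = 5 → (0, 5)

Vertices: (0, 0), (5, 0), (0, 5)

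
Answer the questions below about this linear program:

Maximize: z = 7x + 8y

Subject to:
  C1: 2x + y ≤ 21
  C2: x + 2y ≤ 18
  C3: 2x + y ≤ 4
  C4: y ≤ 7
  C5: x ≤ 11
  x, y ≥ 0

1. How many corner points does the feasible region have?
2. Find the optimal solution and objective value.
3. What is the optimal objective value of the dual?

1. 3
2. x = 0, y = 4, z = 32
3. 32 (by strong duality, equal to the primal optimum)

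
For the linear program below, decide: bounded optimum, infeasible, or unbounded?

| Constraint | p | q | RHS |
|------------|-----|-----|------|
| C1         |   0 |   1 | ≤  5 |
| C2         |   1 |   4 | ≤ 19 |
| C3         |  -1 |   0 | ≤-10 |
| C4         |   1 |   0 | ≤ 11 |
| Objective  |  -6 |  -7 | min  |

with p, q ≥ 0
The point (11, 2) satisfies every constraint, so the LP is feasible; the constraints give p ≤ 11 and q ≤ 5, which with p, q ≥ 0 keep the feasible region inside a bounded box. A feasible, bounded LP attains a finite optimum at a vertex.

Feasible with finite optimum z* = -80 at (11, 2).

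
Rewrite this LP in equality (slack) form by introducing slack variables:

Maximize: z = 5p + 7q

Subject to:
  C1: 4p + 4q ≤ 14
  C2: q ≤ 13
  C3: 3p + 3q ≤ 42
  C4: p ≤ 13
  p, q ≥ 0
max z = 5p + 7q

s.t.
  4p + 4q + s1 = 14
  q + s2 = 13
  3p + 3q + s3 = 42
  p + s4 = 13
  p, q, s1, s2, s3, s4 ≥ 0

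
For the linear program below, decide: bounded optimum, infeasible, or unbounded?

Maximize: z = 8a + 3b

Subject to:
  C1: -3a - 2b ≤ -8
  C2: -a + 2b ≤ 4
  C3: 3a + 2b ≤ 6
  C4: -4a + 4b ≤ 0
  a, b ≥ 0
C3 requires 3a + 2b ≤ 6, while C1 (-3a - 2b ≤ -8) is equivalent to 3a + 2b ≥ 8. Together they would need 8 ≤ 3a + 2b ≤ 6, which is impossible since 8 > 6. No point satisfies all constraints.

Infeasible: no point satisfies all constraints simultaneously.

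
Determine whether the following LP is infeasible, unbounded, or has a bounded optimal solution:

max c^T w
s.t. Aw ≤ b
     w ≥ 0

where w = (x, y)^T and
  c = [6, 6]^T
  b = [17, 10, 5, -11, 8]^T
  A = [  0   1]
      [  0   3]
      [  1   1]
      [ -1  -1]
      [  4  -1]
One constraint requires x + y ≤ 5, while the constraint -x - y ≤ -11 is equivalent to x + y ≥ 11. Together they would need 11 ≤ x + y ≤ 5, which is impossible since 11 > 5. No point satisfies all constraints.

Infeasible — the constraint set is empty.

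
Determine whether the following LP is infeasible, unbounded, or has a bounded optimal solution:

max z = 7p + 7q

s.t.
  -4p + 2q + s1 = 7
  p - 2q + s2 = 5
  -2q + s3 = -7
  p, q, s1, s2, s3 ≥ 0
Feasible point: (1, 4) satisfies every constraint, so the LP is feasible.
Direction d = (1, 1): for each constraint row a, a·d ≤ 0 —
  (-4)(1) + (2)(1) = -2 ≤ 0
  (1)(1) + (-2)(1) = -1 ≤ 0
  (0)(1) + (-2)(1) = -2 ≤ 0
and d ≥ 0, so (1, 4) + t·d stays feasible for every t ≥ 0. Along this ray z = 7p + 7q changes by 14 per unit t, so z → +∞.

Unbounded — the objective can increase without bound over the feasible region.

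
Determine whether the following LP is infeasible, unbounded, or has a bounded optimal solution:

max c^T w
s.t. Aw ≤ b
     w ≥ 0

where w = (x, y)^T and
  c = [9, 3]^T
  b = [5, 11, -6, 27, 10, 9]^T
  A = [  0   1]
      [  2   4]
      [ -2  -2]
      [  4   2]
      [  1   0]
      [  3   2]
The point (3, 0) satisfies every constraint, so the LP is feasible; the constraints give x ≤ 10 and y ≤ 5, which with x, y ≥ 0 keep the feasible region inside a bounded box. A feasible, bounded LP attains a finite optimum at a vertex.

The LP has an optimal solution: (3, 0) with z = 27.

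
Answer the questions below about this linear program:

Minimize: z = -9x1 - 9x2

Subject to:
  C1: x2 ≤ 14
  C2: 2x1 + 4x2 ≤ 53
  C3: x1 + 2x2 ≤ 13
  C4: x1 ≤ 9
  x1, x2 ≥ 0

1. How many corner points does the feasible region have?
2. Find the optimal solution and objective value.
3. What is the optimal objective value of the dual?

1. 4
2. x1 = 9, x2 = 2, z = -99
3. -99 (by strong duality, equal to the primal optimum)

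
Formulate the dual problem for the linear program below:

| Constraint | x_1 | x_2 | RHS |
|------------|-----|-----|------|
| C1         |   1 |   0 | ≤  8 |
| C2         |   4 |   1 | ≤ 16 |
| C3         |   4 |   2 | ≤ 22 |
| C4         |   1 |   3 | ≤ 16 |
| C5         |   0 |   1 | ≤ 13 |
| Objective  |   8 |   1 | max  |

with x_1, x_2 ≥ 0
Minimize: z = 8y1 + 16y2 + 22y3 + 16y4 + 13y5

Subject to:
  C1: -y1 - 4y2 - 4y3 - y4 ≤ -8
  C2: -y2 - 2y3 - 3y4 - y5 ≤ -1
  y1, y2, y3, y4, y5 ≥ 0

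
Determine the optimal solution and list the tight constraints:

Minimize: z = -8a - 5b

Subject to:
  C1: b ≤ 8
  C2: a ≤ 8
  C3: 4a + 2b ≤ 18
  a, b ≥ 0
Optimal: a = 0.5, b = 8
Slack at optimum:
  C1: slack = 0 (binding)
  C2: slack = 7.5
  C3: slack = 0 (binding)
  a ≥ 0: a = 0.5
  b ≥ 0: b = 8
Binding constraints: C1, C3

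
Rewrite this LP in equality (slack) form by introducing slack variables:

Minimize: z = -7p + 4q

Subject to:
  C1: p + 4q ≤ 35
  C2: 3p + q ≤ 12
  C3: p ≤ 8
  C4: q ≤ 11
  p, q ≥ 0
min z = -7p + 4q

s.t.
  p + 4q + s1 = 35
  3p + q + s2 = 12
  p + s3 = 8
  q + s4 = 11
  p, q, s1, s2, s3, s4 ≥ 0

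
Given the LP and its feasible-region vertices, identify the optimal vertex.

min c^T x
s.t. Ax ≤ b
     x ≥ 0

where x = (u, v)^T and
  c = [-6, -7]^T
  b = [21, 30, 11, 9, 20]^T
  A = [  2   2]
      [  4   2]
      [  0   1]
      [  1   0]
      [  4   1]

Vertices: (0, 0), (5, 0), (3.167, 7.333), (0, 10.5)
Evaluating z = -6u - 7v at each vertex:
  (0, 0): z = 0
  (5, 0): z = -30
  (3.167, 7.333): z = -70.33
  (0, 10.5): z = -73.5

The smallest value is z = -73.5, attained at (0, 10.5).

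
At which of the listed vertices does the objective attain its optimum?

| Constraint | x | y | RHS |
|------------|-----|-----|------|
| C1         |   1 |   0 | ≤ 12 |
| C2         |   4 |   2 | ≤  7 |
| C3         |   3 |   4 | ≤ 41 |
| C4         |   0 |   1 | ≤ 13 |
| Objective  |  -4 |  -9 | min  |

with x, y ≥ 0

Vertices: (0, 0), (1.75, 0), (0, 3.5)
Evaluating z = -4x - 9y at each vertex:
  (0, 0): z = 0
  (1.75, 0): z = -7
  (0, 3.5): z = -31.5

The smallest value is z = -31.5, attained at (0, 3.5).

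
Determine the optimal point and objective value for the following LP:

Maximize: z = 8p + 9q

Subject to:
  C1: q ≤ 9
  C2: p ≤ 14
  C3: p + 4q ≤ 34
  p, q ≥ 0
p = 14, q = 5, z = 157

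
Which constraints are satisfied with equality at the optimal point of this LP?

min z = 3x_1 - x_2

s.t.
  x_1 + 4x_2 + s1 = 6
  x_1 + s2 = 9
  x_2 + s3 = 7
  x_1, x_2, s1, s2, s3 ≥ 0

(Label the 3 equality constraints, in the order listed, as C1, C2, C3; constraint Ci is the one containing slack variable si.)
Optimal: x_1 = 0, x_2 = 1.5
Slack at optimum:
  C1: slack = 0 (binding)
  C2: slack = 9
  C3: slack = 5.5
  x_1 ≥ 0: x_1 = 0 (binding)
  x_2 ≥ 0: x_2 = 1.5
Binding constraints: C1, x_1 ≥ 0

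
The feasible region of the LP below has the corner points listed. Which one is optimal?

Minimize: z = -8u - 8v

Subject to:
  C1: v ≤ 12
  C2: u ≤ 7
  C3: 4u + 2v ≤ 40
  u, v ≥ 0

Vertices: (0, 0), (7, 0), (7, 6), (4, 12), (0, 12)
(4, 12) with z = -128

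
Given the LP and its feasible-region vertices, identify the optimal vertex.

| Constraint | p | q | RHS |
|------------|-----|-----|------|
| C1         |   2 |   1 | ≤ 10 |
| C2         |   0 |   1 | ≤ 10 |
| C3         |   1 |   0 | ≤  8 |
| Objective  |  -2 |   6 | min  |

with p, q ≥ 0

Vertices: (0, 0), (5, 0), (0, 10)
Evaluating z = -2p + 6q at each vertex:
  (0, 0): z = 0
  (5, 0): z = -10
  (0, 10): z = 60

The smallest value is z = -10, attained at (5, 0).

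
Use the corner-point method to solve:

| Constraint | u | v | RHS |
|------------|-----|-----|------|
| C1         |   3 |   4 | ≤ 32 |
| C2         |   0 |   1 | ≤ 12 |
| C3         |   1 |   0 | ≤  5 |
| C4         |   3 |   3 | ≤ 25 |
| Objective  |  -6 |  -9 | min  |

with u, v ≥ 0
Each vertex is the intersection of two constraint boundaries that also satisfies all remaining constraints:
  u = 0 and v = 0 → (0, 0)
  u = 5 and v = 0 → (5, 0)
  u = 5 and 3u + 3v = 25 → (5, 3.333)
  3u + 4v = 32 and 3u + 3v = 25 → (1.333, 7)
  3u + 4v = 32 and u = 0 → (0, 8)

Evaluating z = -6u - 9v at each vertex:
  (0, 0): z = 0
  (5, 0): z = -30
  (5, 3.333): z = -60
  (1.333, 7): z = -71
  (0, 8): z = -72

The minimum is at (0, 8) with z = -72.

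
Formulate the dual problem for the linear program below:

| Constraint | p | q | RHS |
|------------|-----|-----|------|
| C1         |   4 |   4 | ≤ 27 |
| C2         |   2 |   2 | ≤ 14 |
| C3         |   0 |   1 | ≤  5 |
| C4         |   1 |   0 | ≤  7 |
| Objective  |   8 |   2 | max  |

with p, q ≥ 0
Minimize: z = 27y1 + 14y2 + 5y3 + 7y4

Subject to:
  C1: -4y1 - 2y2 - y4 ≤ -8
  C2: -4y1 - 2y2 - y3 ≤ -2
  y1, y2, y3, y4 ≥ 0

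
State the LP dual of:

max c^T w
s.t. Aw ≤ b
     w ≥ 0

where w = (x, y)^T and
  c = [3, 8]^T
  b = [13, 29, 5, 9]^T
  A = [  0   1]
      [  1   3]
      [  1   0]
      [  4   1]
Minimize: z = 13y1 + 29y2 + 5y3 + 9y4

Subject to:
  C1: -y2 - y3 - 4y4 ≤ -3
  C2: -y1 - 3y2 - y4 ≤ -8
  y1, y2, y3, y4 ≥ 0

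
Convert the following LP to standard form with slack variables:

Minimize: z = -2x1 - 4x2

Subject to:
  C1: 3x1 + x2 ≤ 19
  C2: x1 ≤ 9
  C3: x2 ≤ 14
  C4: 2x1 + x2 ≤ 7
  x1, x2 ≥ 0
min z = -2x1 - 4x2

s.t.
  3x1 + x2 + s1 = 19
  x1 + s2 = 9
  x2 + s3 = 14
  2x1 + x2 + s4 = 7
  x1, x2, s1, s2, s3, s4 ≥ 0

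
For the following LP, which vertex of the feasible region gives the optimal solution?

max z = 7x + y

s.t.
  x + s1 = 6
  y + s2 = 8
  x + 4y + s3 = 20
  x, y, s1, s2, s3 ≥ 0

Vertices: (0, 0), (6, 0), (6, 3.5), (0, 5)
Evaluating z = 7x + y at each vertex:
  (0, 0): z = 0
  (6, 0): z = 42
  (6, 3.5): z = 45.5
  (0, 5): z = 5

The largest value is z = 45.5, attained at (6, 3.5).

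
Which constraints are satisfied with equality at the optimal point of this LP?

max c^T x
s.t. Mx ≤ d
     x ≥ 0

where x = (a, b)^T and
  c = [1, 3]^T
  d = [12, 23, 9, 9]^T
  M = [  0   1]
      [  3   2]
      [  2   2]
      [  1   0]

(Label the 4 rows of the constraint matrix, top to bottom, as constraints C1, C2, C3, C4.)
Optimal: a = 0, b = 4.5
Binding: C3, a ≥ 0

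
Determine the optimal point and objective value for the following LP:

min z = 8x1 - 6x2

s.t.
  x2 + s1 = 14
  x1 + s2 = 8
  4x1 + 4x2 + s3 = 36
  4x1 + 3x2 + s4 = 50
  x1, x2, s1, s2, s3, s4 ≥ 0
x1 = 0, x2 = 9, z = -54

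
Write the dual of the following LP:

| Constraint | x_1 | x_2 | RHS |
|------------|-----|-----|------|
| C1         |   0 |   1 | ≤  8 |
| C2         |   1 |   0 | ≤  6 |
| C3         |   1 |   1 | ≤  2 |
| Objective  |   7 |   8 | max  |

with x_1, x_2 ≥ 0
Minimize: z = 8y1 + 6y2 + 2y3

Subject to:
  C1: -y2 - y3 ≤ -7
  C2: -y1 - y3 ≤ -8
  y1, y2, y3 ≥ 0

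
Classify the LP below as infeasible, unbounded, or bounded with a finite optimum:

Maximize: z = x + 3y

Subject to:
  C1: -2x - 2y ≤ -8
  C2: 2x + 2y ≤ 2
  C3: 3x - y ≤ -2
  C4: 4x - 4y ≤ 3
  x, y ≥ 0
C2 requires 2x + 2y ≤ 2, while C1 (-2x - 2y ≤ -8) is equivalent to 2x + 2y ≥ 8. Together they would need 8 ≤ 2x + 2y ≤ 2, which is impossible since 8 > 2. No point satisfies all constraints.

Infeasible: no point satisfies all constraints simultaneously.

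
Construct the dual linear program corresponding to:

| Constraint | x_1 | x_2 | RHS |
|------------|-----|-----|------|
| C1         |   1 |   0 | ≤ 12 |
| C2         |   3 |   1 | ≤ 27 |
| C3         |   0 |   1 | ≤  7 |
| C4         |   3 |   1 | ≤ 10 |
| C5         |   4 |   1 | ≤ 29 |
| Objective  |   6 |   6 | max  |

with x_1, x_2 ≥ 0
Minimize: z = 12y1 + 27y2 + 7y3 + 10y4 + 29y5

Subject to:
  C1: -y1 - 3y2 - 3y4 - 4y5 ≤ -6
  C2: -y2 - y3 - y4 - y5 ≤ -6
  y1, y2, y3, y4, y5 ≥ 0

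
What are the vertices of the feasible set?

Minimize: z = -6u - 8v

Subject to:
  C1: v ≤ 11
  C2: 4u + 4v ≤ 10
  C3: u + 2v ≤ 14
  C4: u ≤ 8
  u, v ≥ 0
Each vertex is the intersection of two constraint boundaries that also satisfies all remaining constraints:
  u = 0 and v = 0 → (0, 0)
  4u + 4v = 10 and v = 0 → (2.5, 0)
  4u + 4v = 10 and u = 0 → (0, 2.5)

Vertices: (0, 0), (2.5, 0), (0, 2.5)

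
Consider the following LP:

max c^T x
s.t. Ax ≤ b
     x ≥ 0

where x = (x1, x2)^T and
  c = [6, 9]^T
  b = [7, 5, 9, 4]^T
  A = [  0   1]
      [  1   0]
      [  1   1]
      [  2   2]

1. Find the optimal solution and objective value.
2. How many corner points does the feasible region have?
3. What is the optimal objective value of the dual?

1. x1 = 0, x2 = 2, z = 18
2. 3
3. 18 (by strong duality, equal to the primal optimum)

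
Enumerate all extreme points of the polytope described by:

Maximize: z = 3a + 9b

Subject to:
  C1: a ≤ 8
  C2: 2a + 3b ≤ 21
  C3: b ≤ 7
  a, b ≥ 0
Each vertex is the intersection of two constraint boundaries that also satisfies all remaining constraints:
  a = 0 and b = 0 → (0, 0)
  a = 8 and b = 0 → (8, 0)
  a = 8 and 2a + 3b = 21 → (8, 1.667)
  2a + 3b = 21 and b = 7 → (0, 7)

Vertices: (0, 0), (8, 0), (8, 1.667), (0, 7)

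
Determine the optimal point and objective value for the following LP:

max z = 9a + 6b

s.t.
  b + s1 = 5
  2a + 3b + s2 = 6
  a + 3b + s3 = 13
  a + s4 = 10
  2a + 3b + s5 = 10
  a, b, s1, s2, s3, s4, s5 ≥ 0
Each vertex is the intersection of two constraint boundaries that also satisfies all remaining constraints:
  a = 0 and b = 0 → (0, 0)
  2a + 3b = 6 and b = 0 → (3, 0)
  2a + 3b = 6 and a = 0 → (0, 2)

Evaluating z = 9a + 6b at each vertex:
  (0, 0): z = 0
  (3, 0): z = 27
  (0, 2): z = 12

The maximum is at (3, 0) with z = 27.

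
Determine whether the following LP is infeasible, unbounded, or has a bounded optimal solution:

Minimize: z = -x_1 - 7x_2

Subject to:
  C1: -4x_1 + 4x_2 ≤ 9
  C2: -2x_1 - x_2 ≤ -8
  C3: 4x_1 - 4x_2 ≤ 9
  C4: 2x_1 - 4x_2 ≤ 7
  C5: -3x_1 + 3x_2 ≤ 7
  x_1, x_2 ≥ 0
Feasible point: (3, 2) satisfies every constraint, so the LP is feasible.
Direction d = (1, 1): for each constraint row a, a·d ≤ 0 —
  (-4)(1) + (4)(1) = 0 ≤ 0
  (-2)(1) + (-1)(1) = -3 ≤ 0
  (4)(1) + (-4)(1) = 0 ≤ 0
  (2)(1) + (-4)(1) = -2 ≤ 0
  (-3)(1) + (3)(1) = 0 ≤ 0
and d ≥ 0, so (3, 2) + t·d stays feasible for every t ≥ 0. Along this ray z = -x_1 - 7x_2 changes by -8 per unit t, so z → −∞.

Unbounded: there is a feasible ray along which z → −∞.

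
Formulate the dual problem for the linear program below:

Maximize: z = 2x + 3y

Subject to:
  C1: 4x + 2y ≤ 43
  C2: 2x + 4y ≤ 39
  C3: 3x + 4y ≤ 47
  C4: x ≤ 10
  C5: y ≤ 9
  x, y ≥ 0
Minimize: z = 43y1 + 39y2 + 47y3 + 10y4 + 9y5

Subject to:
  C1: -4y1 - 2y2 - 3y3 - y4 ≤ -2
  C2: -2y1 - 4y2 - 4y3 - y5 ≤ -3
  y1, y2, y3, y4, y5 ≥ 0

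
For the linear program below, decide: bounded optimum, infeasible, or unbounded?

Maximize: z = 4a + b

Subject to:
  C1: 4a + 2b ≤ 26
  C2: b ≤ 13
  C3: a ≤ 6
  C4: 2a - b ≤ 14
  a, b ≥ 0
The point (6, 1) satisfies every constraint, so the LP is feasible; the constraints give a ≤ 6 and b ≤ 13, which with a, b ≥ 0 keep the feasible region inside a bounded box. A feasible, bounded LP attains a finite optimum at a vertex.

Feasible with finite optimum z* = 25 at (6, 1).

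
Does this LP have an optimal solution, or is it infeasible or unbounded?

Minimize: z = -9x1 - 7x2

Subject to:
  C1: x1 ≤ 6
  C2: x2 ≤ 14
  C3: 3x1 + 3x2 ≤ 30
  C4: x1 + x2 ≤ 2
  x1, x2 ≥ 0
The point (2, 0) satisfies every constraint, so the LP is feasible; the constraints give x1 ≤ 6 and x2 ≤ 14, which with x1, x2 ≥ 0 keep the feasible region inside a bounded box. A feasible, bounded LP attains a finite optimum at a vertex.

Evaluating z = -9x1 - 7x2 at each vertex:
  (0, 0): z = 0
  (2, 0): z = -18
  (0, 2): z = -14

The LP has an optimal solution: (2, 0) with z = -18.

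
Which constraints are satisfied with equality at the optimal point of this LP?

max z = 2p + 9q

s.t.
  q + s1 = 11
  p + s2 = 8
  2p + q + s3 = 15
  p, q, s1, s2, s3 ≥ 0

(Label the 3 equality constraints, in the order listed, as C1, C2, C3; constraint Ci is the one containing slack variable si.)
Optimal: p = 2, q = 11
Binding: C1, C3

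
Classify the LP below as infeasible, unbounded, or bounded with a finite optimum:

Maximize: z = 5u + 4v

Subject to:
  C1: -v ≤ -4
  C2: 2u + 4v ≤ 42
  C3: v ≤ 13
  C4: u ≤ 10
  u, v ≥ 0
The point (10, 5.5) satisfies every constraint, so the LP is feasible; the constraints give u ≤ 10 and v ≤ 13, which with u, v ≥ 0 keep the feasible region inside a bounded box. A feasible, bounded LP attains a finite optimum at a vertex.

Evaluating z = 5u + 4v at each vertex:
  (0, 4): z = 16
  (10, 4): z = 66
  (10, 5.5): z = 72
  (0, 10.5): z = 42

Bounded optimum: z* = 72 at (10, 5.5).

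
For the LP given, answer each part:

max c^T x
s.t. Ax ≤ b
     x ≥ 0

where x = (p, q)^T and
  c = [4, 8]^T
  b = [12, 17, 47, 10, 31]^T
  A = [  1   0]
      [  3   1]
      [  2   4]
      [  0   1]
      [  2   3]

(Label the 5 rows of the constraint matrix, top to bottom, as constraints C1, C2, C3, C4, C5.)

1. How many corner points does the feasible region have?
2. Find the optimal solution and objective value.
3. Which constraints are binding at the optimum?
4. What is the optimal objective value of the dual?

1. 5
2. p = 0.5, q = 10, z = 82
3. C4, C5
4. 82 (by strong duality, equal to the primal optimum)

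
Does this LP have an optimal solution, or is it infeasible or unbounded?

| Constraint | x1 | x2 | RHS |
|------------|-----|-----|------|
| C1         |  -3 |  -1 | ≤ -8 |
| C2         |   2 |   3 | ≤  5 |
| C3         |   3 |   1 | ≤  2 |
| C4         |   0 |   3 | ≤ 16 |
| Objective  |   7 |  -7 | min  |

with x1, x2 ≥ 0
C3 requires 3x1 + x2 ≤ 2, while C1 (-3x1 - x2 ≤ -8) is equivalent to 3x1 + x2 ≥ 8. Together they would need 8 ≤ 3x1 + x2 ≤ 2, which is impossible since 8 > 2. No point satisfies all constraints.

Infeasible — the constraint set is empty.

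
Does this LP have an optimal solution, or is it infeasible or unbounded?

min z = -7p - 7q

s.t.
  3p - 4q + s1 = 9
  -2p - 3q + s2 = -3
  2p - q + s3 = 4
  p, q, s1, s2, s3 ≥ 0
Feasible point: (0, 1) satisfies every constraint, so the LP is feasible.
Direction d = (0, 1): for each constraint row a, a·d ≤ 0 —
  (3)(0) + (-4)(1) = -4 ≤ 0
  (-2)(0) + (-3)(1) = -3 ≤ 0
  (2)(0) + (-1)(1) = -1 ≤ 0
and d ≥ 0, so (0, 1) + t·d stays feasible for every t ≥ 0. Along this ray z = -7p - 7q changes by -7 per unit t, so z → −∞.

Unbounded: there is a feasible ray along which z → −∞.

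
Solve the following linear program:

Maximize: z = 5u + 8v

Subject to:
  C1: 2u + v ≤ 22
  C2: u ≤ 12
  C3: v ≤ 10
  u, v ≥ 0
u = 6, v = 10, z = 110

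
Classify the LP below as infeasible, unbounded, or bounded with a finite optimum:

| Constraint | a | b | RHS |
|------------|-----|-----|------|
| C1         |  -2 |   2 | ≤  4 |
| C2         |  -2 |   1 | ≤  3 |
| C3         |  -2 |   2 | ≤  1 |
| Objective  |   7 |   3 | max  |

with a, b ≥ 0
Feasible point: (0, 0) satisfies every constraint, so the LP is feasible.
Direction d = (1, 0): for each constraint row a, a·d ≤ 0 —
  (-2)(1) + (2)(0) = -2 ≤ 0
  (-2)(1) + (1)(0) = -2 ≤ 0
  (-2)(1) + (2)(0) = -2 ≤ 0
and d ≥ 0, so (0, 0) + t·d stays feasible for every t ≥ 0. Along this ray z = 7a + 3b changes by 7 per unit t, so z → +∞.

Unbounded: there is a feasible ray along which z → +∞.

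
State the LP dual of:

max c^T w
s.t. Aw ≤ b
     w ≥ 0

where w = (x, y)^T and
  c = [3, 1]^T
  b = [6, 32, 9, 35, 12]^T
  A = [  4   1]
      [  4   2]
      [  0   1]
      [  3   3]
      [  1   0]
Minimize: z = 6y1 + 32y2 + 9y3 + 35y4 + 12y5

Subject to:
  C1: -4y1 - 4y2 - 3y4 - y5 ≤ -3
  C2: -y1 - 2y2 - y3 - 3y4 ≤ -1
  y1, y2, y3, y4, y5 ≥ 0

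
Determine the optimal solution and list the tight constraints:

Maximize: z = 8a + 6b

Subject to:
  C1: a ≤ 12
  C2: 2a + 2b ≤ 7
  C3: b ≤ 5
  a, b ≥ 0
Optimal: a = 3.5, b = 0
Slack at optimum:
  C1: slack = 8.5
  C2: slack = 0 (binding)
  C3: slack = 5
  a ≥ 0: a = 3.5
  b ≥ 0: b = 0 (binding)
Binding constraints: C2, b ≥ 0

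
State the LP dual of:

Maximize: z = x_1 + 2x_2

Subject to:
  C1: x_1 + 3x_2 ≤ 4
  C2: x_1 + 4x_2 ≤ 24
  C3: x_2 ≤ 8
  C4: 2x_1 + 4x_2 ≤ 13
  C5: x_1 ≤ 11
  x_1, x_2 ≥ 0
Minimize: z = 4y1 + 24y2 + 8y3 + 13y4 + 11y5

Subject to:
  C1: -y1 - y2 - 2y4 - y5 ≤ -1
  C2: -3y1 - 4y2 - y3 - 4y4 ≤ -2
  y1, y2, y3, y4, y5 ≥ 0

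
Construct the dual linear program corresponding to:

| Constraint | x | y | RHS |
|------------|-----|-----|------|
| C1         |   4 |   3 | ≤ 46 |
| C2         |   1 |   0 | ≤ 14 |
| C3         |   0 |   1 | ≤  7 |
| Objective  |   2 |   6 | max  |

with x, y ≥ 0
Minimize: z = 46y1 + 14y2 + 7y3

Subject to:
  C1: -4y1 - y2 ≤ -2
  C2: -3y1 - y3 ≤ -6
  y1, y2, y3 ≥ 0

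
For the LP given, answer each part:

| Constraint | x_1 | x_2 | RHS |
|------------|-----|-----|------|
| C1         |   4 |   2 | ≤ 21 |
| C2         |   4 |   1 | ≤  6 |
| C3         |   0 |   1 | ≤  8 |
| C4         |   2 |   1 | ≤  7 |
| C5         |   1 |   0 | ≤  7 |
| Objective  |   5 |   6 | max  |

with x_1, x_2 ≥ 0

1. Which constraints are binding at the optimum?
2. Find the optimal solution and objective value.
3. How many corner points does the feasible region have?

1. C2, x_1 ≥ 0
2. x_1 = 0, x_2 = 6, z = 36
3. 3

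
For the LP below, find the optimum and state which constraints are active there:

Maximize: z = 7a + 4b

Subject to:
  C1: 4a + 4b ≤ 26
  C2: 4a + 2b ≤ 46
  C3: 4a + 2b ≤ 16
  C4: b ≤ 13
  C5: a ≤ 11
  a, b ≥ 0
Optimal: a = 1.5, b = 5
Slack at optimum:
  C1: slack = 0 (binding)
  C2: slack = 30
  C3: slack = 0 (binding)
  C4: slack = 8
  C5: slack = 9.5
  a ≥ 0: a = 1.5
  b ≥ 0: b = 5
Binding constraints: C1, C3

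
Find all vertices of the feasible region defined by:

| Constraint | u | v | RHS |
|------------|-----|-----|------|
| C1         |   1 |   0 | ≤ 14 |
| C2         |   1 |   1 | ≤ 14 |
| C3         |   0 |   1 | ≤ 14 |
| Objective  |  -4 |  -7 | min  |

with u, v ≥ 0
Each vertex is the intersection of two constraint boundaries that also satisfies all remaining constraints:
  u = 0 and v = 0 → (0, 0)
  u = 14 and u + v = 14 → (14, 0)
  u + v = 14 and v = 14 → (0, 14)

Vertices: (0, 0), (14, 0), (0, 14)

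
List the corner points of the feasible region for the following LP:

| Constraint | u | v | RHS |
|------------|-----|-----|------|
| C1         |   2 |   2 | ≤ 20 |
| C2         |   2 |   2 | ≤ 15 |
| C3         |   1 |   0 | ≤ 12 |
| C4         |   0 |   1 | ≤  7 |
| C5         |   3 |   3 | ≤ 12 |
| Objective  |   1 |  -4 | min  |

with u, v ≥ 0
Each vertex is the intersection of two constraint boundaries that also satisfies all remaining constraints:
  u = 0 and v = 0 → (0, 0)
  3u + 3v = 12 and v = 0 → (4, 0)
  3u + 3v = 12 and u = 0 → (0, 4)

Vertices: (0, 0), (4, 0), (0, 4)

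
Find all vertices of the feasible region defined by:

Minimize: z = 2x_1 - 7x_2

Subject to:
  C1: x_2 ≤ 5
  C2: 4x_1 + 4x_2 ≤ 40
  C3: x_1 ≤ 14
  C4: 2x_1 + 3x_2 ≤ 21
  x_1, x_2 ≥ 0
Each vertex is the intersection of two constraint boundaries that also satisfies all remaining constraints:
  x_1 = 0 and x_2 = 0 → (0, 0)
  4x_1 + 4x_2 = 40 and x_2 = 0 → (10, 0)
  4x_1 + 4x_2 = 40 and 2x_1 + 3x_2 = 21 → (9, 1)
  x_2 = 5 and 2x_1 + 3x_2 = 21 → (3, 5)
  x_2 = 5 and x_1 = 0 → (0, 5)

Vertices: (0, 0), (10, 0), (9, 1), (3, 5), (0, 5)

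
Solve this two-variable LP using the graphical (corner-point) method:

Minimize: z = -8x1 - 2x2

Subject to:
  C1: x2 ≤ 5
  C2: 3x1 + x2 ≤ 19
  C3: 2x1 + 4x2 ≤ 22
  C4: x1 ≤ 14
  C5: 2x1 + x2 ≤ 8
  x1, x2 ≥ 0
Each vertex is the intersection of two constraint boundaries that also satisfies all remaining constraints:
  x1 = 0 and x2 = 0 → (0, 0)
  2x1 + x2 = 8 and x2 = 0 → (4, 0)
  2x1 + 4x2 = 22 and 2x1 + x2 = 8 → (1.667, 4.667)
  x2 = 5 and 2x1 + 4x2 = 22 → (1, 5)
  x2 = 5 and x1 = 0 → (0, 5)

Evaluating z = -8x1 - 2x2 at each vertex:
  (0, 0): z = 0
  (4, 0): z = -32
  (1.667, 4.667): z = -22.67
  (1, 5): z = -18
  (0, 5): z = -10

The minimum is at (4, 0) with z = -32.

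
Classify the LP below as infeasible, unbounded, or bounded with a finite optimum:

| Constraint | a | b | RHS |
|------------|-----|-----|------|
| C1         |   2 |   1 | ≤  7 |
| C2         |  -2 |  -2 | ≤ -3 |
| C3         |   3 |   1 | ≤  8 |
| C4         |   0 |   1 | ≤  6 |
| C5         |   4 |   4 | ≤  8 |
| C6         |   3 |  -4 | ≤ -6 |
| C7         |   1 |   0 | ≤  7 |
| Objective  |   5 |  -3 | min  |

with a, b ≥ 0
The point (0, 2) satisfies every constraint, so the LP is feasible; the constraints give a ≤ 7 and b ≤ 6, which with a, b ≥ 0 keep the feasible region inside a bounded box. A feasible, bounded LP attains a finite optimum at a vertex.

Evaluating z = 5a - 3b at each vertex:
  (0, 1.5): z = -4.5
  (0.2857, 1.714): z = -3.714
  (0, 2): z = -6

Bounded optimum: z* = -6 at (0, 2).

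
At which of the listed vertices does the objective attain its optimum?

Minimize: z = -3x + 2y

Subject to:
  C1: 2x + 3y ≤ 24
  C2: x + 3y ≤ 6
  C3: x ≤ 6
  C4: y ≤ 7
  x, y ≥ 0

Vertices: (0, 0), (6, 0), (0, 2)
Evaluating z = -3x + 2y at each vertex:
  (0, 0): z = 0
  (6, 0): z = -18
  (0, 2): z = 4

The smallest value is z = -18, attained at (6, 0).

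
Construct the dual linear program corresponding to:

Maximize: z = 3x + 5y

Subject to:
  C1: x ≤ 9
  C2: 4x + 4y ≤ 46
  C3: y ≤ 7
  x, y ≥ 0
Minimize: z = 9y1 + 46y2 + 7y3

Subject to:
  C1: -y1 - 4y2 ≤ -3
  C2: -4y2 - y3 ≤ -5
  y1, y2, y3 ≥ 0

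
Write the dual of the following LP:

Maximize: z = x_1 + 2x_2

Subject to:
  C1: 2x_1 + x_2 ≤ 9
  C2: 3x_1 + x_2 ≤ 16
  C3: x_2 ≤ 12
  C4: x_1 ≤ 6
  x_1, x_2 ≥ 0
Minimize: z = 9y1 + 16y2 + 12y3 + 6y4

Subject to:
  C1: -2y1 - 3y2 - y4 ≤ -1
  C2: -y1 - y2 - y3 ≤ -2
  y1, y2, y3, y4 ≥ 0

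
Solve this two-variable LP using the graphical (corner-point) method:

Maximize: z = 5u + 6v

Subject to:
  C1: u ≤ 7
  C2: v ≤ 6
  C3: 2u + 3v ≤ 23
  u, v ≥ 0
u = 7, v = 3, z = 53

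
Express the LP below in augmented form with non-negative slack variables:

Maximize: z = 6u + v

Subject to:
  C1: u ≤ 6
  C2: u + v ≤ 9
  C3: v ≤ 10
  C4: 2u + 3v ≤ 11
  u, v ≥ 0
max z = 6u + v

s.t.
  u + s1 = 6
  u + v + s2 = 9
  v + s3 = 10
  2u + 3v + s4 = 11
  u, v, s1, s2, s3, s4 ≥ 0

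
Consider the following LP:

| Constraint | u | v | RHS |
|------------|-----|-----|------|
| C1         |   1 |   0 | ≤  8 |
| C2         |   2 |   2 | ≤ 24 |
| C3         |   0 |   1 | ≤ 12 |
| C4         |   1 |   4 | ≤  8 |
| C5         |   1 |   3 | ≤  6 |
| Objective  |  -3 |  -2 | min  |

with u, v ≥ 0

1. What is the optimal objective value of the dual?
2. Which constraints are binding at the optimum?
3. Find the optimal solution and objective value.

1. -18 (by strong duality, equal to the primal optimum)
2. C5, v ≥ 0
3. u = 6, v = 0, z = -18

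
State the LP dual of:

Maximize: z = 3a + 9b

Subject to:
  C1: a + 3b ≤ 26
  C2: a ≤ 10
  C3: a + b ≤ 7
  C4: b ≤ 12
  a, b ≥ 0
Minimize: z = 26y1 + 10y2 + 7y3 + 12y4

Subject to:
  C1: -y1 - y2 - y3 ≤ -3
  C2: -3y1 - y3 - y4 ≤ -9
  y1, y2, y3, y4 ≥ 0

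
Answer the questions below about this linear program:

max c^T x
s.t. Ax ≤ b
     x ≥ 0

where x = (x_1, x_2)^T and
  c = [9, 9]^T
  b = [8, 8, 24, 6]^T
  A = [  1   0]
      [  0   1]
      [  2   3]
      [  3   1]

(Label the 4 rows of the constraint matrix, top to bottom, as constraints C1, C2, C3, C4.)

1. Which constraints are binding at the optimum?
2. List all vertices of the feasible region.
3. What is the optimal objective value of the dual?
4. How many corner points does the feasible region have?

1. C4, x_1 ≥ 0
2. (0, 0), (2, 0), (0, 6)
3. 54 (by strong duality, equal to the primal optimum)
4. 3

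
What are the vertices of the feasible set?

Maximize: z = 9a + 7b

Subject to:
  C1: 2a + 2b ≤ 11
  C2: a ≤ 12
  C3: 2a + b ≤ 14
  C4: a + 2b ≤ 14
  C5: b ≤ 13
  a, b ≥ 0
Each vertex is the intersection of two constraint boundaries that also satisfies all remaining constraints:
  a = 0 and b = 0 → (0, 0)
  2a + 2b = 11 and b = 0 → (5.5, 0)
  2a + 2b = 11 and a = 0 → (0, 5.5)

Vertices: (0, 0), (5.5, 0), (0, 5.5)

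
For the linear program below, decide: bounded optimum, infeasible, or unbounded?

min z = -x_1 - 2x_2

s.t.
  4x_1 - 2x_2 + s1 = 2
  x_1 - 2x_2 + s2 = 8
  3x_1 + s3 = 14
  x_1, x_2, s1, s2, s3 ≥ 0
Feasible point: (0, 0) satisfies every constraint, so the LP is feasible.
Direction d = (0, 1): for each constraint row a, a·d ≤ 0 —
  (4)(0) + (-2)(1) = -2 ≤ 0
  (1)(0) + (-2)(1) = -2 ≤ 0
  (3)(0) + (0)(1) = 0 ≤ 0
and d ≥ 0, so (0, 0) + t·d stays feasible for every t ≥ 0. Along this ray z = -x_1 - 2x_2 changes by -2 per unit t, so z → −∞.

The LP is unbounded; z can be made arbitrarily small.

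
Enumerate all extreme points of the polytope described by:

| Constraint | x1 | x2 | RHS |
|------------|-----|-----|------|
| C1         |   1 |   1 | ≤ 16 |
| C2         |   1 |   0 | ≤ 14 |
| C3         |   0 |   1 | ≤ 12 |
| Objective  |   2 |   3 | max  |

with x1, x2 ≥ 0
Each vertex is the intersection of two constraint boundaries that also satisfies all remaining constraints:
  x1 = 0 and x2 = 0 → (0, 0)
  x1 = 14 and x2 = 0 → (14, 0)
  x1 + x2 = 16 and x1 = 14 → (14, 2)
  x1 + x2 = 16 and x2 = 12 → (4, 12)
  x2 = 12 and x1 = 0 → (0, 12)

Vertices: (0, 0), (14, 0), (14, 2), (4, 12), (0, 12)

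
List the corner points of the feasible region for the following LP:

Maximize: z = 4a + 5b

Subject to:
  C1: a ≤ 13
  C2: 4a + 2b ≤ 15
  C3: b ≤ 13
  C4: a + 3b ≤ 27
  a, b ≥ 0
Each vertex is the intersection of two constraint boundaries that also satisfies all remaining constraints:
  a = 0 and b = 0 → (0, 0)
  4a + 2b = 15 and b = 0 → (3.75, 0)
  4a + 2b = 15 and a = 0 → (0, 7.5)

Vertices: (0, 0), (3.75, 0), (0, 7.5)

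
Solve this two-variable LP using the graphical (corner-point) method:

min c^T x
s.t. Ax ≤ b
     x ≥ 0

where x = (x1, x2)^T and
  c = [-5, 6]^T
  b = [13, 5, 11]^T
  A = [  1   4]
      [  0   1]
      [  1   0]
x1 = 11, x2 = 0, z = -55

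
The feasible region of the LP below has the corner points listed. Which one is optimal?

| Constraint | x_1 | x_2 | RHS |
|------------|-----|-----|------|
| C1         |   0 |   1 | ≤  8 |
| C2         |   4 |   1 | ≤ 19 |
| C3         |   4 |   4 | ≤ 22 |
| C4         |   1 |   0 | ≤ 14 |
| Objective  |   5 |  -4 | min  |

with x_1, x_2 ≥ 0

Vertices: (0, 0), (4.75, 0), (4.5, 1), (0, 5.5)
(0, 5.5) with z = -22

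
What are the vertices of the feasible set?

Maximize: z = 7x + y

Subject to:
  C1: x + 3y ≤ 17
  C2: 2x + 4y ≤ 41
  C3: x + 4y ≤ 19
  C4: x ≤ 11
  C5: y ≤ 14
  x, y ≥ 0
Each vertex is the intersection of two constraint boundaries that also satisfies all remaining constraints:
  x = 0 and y = 0 → (0, 0)
  x = 11 and y = 0 → (11, 0)
  x + 3y = 17 and x + 4y = 19 → (11, 2)
  x + 4y = 19 and x = 0 → (0, 4.75)

Vertices: (0, 0), (11, 0), (11, 2), (0, 4.75)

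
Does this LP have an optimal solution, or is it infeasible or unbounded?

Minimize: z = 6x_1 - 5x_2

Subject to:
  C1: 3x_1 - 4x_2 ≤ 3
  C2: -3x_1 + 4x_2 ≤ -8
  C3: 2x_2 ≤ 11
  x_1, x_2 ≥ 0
C1 requires 3x_1 - 4x_2 ≤ 3, while C2 (-3x_1 + 4x_2 ≤ -8) is equivalent to 3x_1 - 4x_2 ≥ 8. Together they would need 8 ≤ 3x_1 - 4x_2 ≤ 3, which is impossible since 8 > 3. No point satisfies all constraints.

The feasible region is empty; the LP is infeasible.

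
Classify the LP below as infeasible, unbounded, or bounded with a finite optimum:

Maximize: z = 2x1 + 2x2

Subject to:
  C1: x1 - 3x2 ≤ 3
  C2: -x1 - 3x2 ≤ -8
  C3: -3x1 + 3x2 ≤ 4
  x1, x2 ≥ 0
Feasible point: (2, 2) satisfies every constraint, so the LP is feasible.
Direction d = (1, 1): for each constraint row a, a·d ≤ 0 —
  (1)(1) + (-3)(1) = -2 ≤ 0
  (-1)(1) + (-3)(1) = -4 ≤ 0
  (-3)(1) + (3)(1) = 0 ≤ 0
and d ≥ 0, so (2, 2) + t·d stays feasible for every t ≥ 0. Along this ray z = 2x1 + 2x2 changes by 4 per unit t, so z → +∞.

Unbounded: there is a feasible ray along which z → +∞.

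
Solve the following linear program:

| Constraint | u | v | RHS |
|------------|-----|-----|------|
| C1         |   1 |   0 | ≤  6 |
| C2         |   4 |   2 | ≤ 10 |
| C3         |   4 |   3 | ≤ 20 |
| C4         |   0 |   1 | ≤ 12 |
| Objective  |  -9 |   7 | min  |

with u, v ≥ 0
u = 2.5, v = 0, z = -22.5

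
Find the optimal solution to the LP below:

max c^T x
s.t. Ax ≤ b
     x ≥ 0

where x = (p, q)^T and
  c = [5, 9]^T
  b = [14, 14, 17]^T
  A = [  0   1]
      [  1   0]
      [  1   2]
Each vertex is the intersection of two constraint boundaries that also satisfies all remaining constraints:
  p = 0 and q = 0 → (0, 0)
  p = 14 and q = 0 → (14, 0)
  p = 14 and p + 2q = 17 → (14, 1.5)
  p + 2q = 17 and p = 0 → (0, 8.5)

Evaluating z = 5p + 9q at each vertex:
  (0, 0): z = 0
  (14, 0): z = 70
  (14, 1.5): z = 83.5
  (0, 8.5): z = 76.5

The maximum is at (14, 1.5) with z = 83.5.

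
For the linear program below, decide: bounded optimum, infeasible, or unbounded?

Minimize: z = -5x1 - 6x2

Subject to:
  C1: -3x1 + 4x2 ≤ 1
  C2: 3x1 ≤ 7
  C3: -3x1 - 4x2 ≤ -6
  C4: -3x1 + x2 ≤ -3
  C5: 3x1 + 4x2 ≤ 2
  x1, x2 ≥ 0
C5 requires 3x1 + 4x2 ≤ 2, while C3 (-3x1 - 4x2 ≤ -6) is equivalent to 3x1 + 4x2 ≥ 6. Together they would need 6 ≤ 3x1 + 4x2 ≤ 2, which is impossible since 6 > 2. No point satisfies all constraints.

The feasible region is empty; the LP is infeasible.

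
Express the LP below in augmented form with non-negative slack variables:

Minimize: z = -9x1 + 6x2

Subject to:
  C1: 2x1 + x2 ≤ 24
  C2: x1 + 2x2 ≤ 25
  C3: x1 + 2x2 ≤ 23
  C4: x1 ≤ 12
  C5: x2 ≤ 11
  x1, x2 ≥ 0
min z = -9x1 + 6x2

s.t.
  2x1 + x2 + s1 = 24
  x1 + 2x2 + s2 = 25
  x1 + 2x2 + s3 = 23
  x1 + s4 = 12
  x2 + s5 = 11
  x1, x2, s1, s2, s3, s4, s5 ≥ 0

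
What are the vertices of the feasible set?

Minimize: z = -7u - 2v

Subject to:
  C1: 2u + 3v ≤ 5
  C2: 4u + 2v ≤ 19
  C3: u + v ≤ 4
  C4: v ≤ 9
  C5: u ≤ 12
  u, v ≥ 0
Each vertex is the intersection of two constraint boundaries that also satisfies all remaining constraints:
  u = 0 and v = 0 → (0, 0)
  2u + 3v = 5 and v = 0 → (2.5, 0)
  2u + 3v = 5 and u = 0 → (0, 1.667)

Vertices: (0, 0), (2.5, 0), (0, 1.667)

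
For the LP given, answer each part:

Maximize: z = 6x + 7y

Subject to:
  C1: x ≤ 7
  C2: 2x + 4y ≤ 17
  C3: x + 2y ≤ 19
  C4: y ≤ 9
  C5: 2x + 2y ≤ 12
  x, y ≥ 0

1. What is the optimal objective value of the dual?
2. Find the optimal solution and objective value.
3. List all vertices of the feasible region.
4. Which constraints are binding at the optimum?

1. 38.5 (by strong duality, equal to the primal optimum)
2. x = 3.5, y = 2.5, z = 38.5
3. (0, 0), (6, 0), (3.5, 2.5), (0, 4.25)
4. C2, C5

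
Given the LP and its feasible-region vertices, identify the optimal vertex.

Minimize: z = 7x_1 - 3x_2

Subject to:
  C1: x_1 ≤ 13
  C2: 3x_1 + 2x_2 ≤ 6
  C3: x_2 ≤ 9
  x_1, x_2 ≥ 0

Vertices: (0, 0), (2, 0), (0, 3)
(0, 3) with z = -9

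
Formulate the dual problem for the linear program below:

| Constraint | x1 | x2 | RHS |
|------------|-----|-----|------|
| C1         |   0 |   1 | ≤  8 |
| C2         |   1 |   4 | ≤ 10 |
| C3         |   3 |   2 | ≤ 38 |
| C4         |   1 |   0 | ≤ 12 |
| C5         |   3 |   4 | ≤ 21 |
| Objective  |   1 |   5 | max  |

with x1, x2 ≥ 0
Minimize: z = 8y1 + 10y2 + 38y3 + 12y4 + 21y5

Subject to:
  C1: -y2 - 3y3 - y4 - 3y5 ≤ -1
  C2: -y1 - 4y2 - 2y3 - 4y5 ≤ -5
  y1, y2, y3, y4, y5 ≥ 0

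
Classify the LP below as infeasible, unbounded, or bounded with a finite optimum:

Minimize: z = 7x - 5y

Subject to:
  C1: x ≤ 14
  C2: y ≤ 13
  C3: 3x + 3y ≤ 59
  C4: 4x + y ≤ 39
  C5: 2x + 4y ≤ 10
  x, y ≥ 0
The point (0, 2.5) satisfies every constraint, so the LP is feasible; the constraints give x ≤ 14 and y ≤ 13, which with x, y ≥ 0 keep the feasible region inside a bounded box. A feasible, bounded LP attains a finite optimum at a vertex.

Evaluating z = 7x - 5y at each vertex:
  (0, 0): z = 0
  (5, 0): z = 35
  (0, 2.5): z = -12.5

The LP has an optimal solution: (0, 2.5) with z = -12.5.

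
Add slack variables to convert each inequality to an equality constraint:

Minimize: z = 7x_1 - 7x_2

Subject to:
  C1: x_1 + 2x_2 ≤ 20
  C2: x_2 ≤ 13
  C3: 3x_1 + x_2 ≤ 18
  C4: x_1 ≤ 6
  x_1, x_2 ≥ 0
min z = 7x_1 - 7x_2

s.t.
  x_1 + 2x_2 + s1 = 20
  x_2 + s2 = 13
  3x_1 + x_2 + s3 = 18
  x_1 + s4 = 6
  x_1, x_2, s1, s2, s3, s4 ≥ 0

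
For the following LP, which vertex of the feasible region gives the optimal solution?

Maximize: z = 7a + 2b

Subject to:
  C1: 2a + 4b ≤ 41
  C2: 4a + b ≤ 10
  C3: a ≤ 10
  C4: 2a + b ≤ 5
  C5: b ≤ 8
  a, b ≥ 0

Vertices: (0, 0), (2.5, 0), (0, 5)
(2.5, 0) with z = 17.5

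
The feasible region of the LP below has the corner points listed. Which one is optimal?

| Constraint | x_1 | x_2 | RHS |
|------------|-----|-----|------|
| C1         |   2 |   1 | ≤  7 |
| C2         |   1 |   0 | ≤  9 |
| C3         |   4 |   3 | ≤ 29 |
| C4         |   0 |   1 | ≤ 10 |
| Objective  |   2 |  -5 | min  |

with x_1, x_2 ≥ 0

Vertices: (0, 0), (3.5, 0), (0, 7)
Evaluating z = 2x_1 - 5x_2 at each vertex:
  (0, 0): z = 0
  (3.5, 0): z = 7
  (0, 7): z = -35

The smallest value is z = -35, attained at (0, 7).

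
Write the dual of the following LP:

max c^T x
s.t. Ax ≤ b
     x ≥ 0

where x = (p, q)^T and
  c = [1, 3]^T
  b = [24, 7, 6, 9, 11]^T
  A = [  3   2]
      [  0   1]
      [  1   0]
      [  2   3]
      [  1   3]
Minimize: z = 24y1 + 7y2 + 6y3 + 9y4 + 11y5

Subject to:
  C1: -3y1 - y3 - 2y4 - y5 ≤ -1
  C2: -2y1 - y2 - 3y4 - 3y5 ≤ -3
  y1, y2, y3, y4, y5 ≥ 0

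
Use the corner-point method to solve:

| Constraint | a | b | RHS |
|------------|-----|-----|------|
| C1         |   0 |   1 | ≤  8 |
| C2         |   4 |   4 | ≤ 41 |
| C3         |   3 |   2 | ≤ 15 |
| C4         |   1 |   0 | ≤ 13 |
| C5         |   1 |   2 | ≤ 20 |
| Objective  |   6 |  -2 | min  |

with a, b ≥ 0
Each vertex is the intersection of two constraint boundaries that also satisfies all remaining constraints:
  a = 0 and b = 0 → (0, 0)
  3a + 2b = 15 and b = 0 → (5, 0)
  3a + 2b = 15 and a = 0 → (0, 7.5)

Evaluating z = 6a - 2b at each vertex:
  (0, 0): z = 0
  (5, 0): z = 30
  (0, 7.5): z = -15

The minimum is at (0, 7.5) with z = -15.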